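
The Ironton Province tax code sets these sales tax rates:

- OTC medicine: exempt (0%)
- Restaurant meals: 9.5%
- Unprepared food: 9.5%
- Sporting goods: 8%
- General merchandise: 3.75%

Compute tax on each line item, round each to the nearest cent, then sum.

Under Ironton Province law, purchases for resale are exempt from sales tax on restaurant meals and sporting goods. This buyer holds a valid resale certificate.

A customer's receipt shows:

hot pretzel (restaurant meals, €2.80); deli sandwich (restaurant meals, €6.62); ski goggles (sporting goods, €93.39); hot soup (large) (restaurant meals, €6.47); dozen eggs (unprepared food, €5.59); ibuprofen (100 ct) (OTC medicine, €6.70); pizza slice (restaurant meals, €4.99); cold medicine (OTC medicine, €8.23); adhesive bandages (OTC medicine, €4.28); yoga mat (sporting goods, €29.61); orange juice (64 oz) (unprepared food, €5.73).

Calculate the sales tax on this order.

Hot pretzel €2.80: restaurant meals, buyer-exempt → 0% → €0.00
Deli sandwich €6.62: restaurant meals, buyer-exempt → 0% → €0.00
Ski goggles €93.39: sporting goods, buyer-exempt → 0% → €0.00
Hot soup (large) €6.47: restaurant meals, buyer-exempt → 0% → €0.00
Dozen eggs €5.59: unprepared food → 9.5% → €0.53
Ibuprofen (100 ct) €6.70: OTC medicine → 0% → €0.00
Pizza slice €4.99: restaurant meals, buyer-exempt → 0% → €0.00
Cold medicine €8.23: OTC medicine → 0% → €0.00
Adhesive bandages €4.28: OTC medicine → 0% → €0.00
Yoga mat €29.61: sporting goods, buyer-exempt → 0% → €0.00
Orange juice (64 oz) €5.73: unprepared food → 9.5% → €0.54
Total tax = €0.53 + €0.54 = €1.07

€1.07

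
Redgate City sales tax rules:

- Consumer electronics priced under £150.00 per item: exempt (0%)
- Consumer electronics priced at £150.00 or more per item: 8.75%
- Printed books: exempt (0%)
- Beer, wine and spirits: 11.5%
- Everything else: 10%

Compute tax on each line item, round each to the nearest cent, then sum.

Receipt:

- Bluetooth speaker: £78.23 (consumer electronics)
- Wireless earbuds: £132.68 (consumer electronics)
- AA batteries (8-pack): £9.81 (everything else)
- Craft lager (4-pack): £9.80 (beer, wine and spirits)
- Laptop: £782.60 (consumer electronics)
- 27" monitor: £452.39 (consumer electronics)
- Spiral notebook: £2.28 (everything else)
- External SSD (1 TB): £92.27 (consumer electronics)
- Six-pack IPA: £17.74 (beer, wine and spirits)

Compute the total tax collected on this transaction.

£112.44

Bluetooth speaker £78.23: consumer electronics, under £150.00 → 0% → £0.00
Wireless earbuds £132.68: consumer electronics, under £150.00 → 0% → £0.00
AA batteries (8-pack) £9.81: everything else → 10% → £0.98
Craft lager (4-pack) £9.80: beer, wine and spirits → 11.5% → £1.13
Laptop £782.60: consumer electronics, £150.00 or more → 8.75% → £68.48
27" monitor £452.39: consumer electronics, £150.00 or more → 8.75% → £39.58
Spiral notebook £2.28: everything else → 10% → £0.23
External SSD (1 TB) £92.27: consumer electronics, under £150.00 → 0% → £0.00
Six-pack IPA £17.74: beer, wine and spirits → 11.5% → £2.04
Total tax = £0.98 + £1.13 + £68.48 + £39.58 + £0.23 + £2.04 = £112.44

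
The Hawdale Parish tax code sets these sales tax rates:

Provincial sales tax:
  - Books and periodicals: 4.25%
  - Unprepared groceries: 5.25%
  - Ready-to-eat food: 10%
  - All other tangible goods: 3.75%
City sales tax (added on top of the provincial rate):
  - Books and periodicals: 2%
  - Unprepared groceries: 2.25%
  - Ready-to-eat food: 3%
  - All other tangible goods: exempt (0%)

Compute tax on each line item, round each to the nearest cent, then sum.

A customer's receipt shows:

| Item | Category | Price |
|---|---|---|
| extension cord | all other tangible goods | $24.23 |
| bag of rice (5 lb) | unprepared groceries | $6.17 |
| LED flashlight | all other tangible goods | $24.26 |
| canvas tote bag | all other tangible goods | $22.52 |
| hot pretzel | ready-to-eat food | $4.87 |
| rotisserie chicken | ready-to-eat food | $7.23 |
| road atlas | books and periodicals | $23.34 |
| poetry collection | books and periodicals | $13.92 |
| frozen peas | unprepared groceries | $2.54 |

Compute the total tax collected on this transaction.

Extension cord $24.23: all other tangible goods → 3.75% + 0% city = 3.75% → $0.91
Bag of rice (5 lb) $6.17: unprepared groceries → 5.25% + 2.25% city = 7.5% → $0.46
LED flashlight $24.26: all other tangible goods → 3.75% + 0% city = 3.75% → $0.91
Canvas tote bag $22.52: all other tangible goods → 3.75% + 0% city = 3.75% → $0.84
Hot pretzel $4.87: ready-to-eat food → 10% + 3% city = 13% → $0.63
Rotisserie chicken $7.23: ready-to-eat food → 10% + 3% city = 13% → $0.94
Road atlas $23.34: books and periodicals → 4.25% + 2% city = 6.25% → $1.46
Poetry collection $13.92: books and periodicals → 4.25% + 2% city = 6.25% → $0.87
Frozen peas $2.54: unprepared groceries → 5.25% + 2.25% city = 7.5% → $0.19
Total tax = $0.91 + $0.46 + $0.91 + $0.84 + $0.63 + $0.94 + $1.46 + $0.87 + $0.19 = $7.21

$7.21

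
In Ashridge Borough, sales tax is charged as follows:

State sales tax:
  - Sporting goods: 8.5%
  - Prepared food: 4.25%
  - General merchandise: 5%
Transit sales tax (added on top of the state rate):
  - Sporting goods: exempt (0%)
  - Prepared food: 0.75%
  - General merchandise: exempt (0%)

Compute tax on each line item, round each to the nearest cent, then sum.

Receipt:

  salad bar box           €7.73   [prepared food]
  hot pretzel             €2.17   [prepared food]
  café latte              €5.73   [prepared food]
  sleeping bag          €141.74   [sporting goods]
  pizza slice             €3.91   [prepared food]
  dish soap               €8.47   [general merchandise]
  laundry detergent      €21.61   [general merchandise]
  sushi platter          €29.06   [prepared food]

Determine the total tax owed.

€15.99

Salad bar box €7.73: prepared food → 4.25% + 0.75% transit = 5% → €0.39
Hot pretzel €2.17: prepared food → 4.25% + 0.75% transit = 5% → €0.11
Café latte €5.73: prepared food → 4.25% + 0.75% transit = 5% → €0.29
Sleeping bag €141.74: sporting goods → 8.5% + 0% transit = 8.5% → €12.05
Pizza slice €3.91: prepared food → 4.25% + 0.75% transit = 5% → €0.20
Dish soap €8.47: general merchandise → 5% + 0% transit = 5% → €0.42
Laundry detergent €21.61: general merchandise → 5% + 0% transit = 5% → €1.08
Sushi platter €29.06: prepared food → 4.25% + 0.75% transit = 5% → €1.45
Total tax = €0.39 + €0.11 + €0.29 + €12.05 + €0.20 + €0.42 + €1.08 + €1.45 = €15.99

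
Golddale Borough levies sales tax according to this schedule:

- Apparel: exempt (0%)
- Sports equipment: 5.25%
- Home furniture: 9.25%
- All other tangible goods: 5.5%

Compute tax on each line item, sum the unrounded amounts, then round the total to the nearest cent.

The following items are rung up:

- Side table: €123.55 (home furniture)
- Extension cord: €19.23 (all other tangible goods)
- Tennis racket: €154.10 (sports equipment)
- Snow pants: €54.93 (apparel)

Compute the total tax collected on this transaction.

Side table €123.55: home furniture → 9.25% → €11.428375
Extension cord €19.23: all other tangible goods → 5.5% → €1.05765
Tennis racket €154.10: sports equipment → 5.25% → €8.09025
Snow pants €54.93: apparel → 0% → €0.00
Unrounded tax sum = €20.576275 → €20.58

€20.58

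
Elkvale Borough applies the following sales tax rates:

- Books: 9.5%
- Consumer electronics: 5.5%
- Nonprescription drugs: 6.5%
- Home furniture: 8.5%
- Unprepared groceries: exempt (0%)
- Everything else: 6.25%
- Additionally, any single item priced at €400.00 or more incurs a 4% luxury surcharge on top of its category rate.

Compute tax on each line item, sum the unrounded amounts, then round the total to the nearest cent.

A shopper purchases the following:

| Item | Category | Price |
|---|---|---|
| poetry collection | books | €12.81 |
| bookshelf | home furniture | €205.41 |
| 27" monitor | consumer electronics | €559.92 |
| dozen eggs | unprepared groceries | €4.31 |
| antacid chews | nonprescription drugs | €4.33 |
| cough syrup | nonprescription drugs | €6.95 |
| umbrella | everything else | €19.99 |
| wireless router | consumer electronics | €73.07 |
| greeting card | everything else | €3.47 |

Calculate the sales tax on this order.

Poetry collection €12.81: books → 9.5% → €1.21695
Bookshelf €205.41: home furniture → 8.5% → €17.45985
27" monitor €559.92: consumer electronics → 5.5% + 4% surcharge = 9.5% → €53.1924
Dozen eggs €4.31: unprepared groceries → 0% → €0.00
Antacid chews €4.33: nonprescription drugs → 6.5% → €0.28145
Cough syrup €6.95: nonprescription drugs → 6.5% → €0.45175
Umbrella €19.99: everything else → 6.25% → €1.249375
Wireless router €73.07: consumer electronics → 5.5% → €4.01885
Greeting card €3.47: everything else → 6.25% → €0.216875
Unrounded tax sum = €78.0875 → €78.09

€78.09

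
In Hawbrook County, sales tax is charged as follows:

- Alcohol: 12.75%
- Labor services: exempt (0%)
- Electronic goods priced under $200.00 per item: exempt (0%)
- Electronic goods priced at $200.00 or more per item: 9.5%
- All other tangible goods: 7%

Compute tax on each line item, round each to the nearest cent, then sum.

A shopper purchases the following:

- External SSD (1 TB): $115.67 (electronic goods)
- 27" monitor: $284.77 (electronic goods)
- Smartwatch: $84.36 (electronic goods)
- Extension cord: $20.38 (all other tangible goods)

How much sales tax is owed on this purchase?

$28.48

External SSD (1 TB) $115.67: electronic goods, under $200.00 → 0% → $0.00
27" monitor $284.77: electronic goods, $200.00 or more → 9.5% → $27.05
Smartwatch $84.36: electronic goods, under $200.00 → 0% → $0.00
Extension cord $20.38: all other tangible goods → 7% → $1.43
Total tax = $27.05 + $1.43 = $28.48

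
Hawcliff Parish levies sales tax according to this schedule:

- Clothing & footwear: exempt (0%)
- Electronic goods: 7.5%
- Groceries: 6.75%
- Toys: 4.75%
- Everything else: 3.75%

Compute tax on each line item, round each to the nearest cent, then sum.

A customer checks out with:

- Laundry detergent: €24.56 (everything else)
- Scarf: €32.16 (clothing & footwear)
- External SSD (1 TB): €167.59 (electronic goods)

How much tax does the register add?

Laundry detergent €24.56: everything else → 3.75% → €0.92
Scarf €32.16: clothing & footwear → 0% → €0.00
External SSD (1 TB) €167.59: electronic goods → 7.5% → €12.57
Total tax = €0.92 + €12.57 = €13.49

€13.49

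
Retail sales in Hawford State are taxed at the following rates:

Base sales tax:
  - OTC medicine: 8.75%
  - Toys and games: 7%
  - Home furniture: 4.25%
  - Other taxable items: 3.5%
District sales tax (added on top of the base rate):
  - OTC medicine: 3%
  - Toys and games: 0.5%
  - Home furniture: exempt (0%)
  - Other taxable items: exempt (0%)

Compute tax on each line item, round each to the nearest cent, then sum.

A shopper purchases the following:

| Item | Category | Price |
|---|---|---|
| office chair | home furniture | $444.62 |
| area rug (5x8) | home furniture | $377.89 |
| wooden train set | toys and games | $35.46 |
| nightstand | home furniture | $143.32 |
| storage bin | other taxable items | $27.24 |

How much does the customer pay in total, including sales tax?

$1073.19

Office chair $444.62: home furniture → 4.25% + 0% district = 4.25% → $18.90
Area rug (5x8) $377.89: home furniture → 4.25% + 0% district = 4.25% → $16.06
Wooden train set $35.46: toys and games → 7% + 0.5% district = 7.5% → $2.66
Nightstand $143.32: home furniture → 4.25% + 0% district = 4.25% → $6.09
Storage bin $27.24: other taxable items → 3.5% + 0% district = 3.5% → $0.95
Subtotal = $1028.53; tax = $44.66; total due = $1073.19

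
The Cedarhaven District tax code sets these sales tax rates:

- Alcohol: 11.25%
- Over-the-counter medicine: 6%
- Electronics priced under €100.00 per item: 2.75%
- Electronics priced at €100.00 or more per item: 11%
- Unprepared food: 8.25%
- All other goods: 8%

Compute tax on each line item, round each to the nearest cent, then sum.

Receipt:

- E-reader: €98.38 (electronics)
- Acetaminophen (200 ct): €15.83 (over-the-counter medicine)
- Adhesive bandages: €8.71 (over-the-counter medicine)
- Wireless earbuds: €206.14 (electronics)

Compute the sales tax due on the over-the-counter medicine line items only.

Acetaminophen (200 ct) €15.83: over-the-counter medicine → 6% → €0.95
Adhesive bandages €8.71: over-the-counter medicine → 6% → €0.52
Tax on over-the-counter medicine = €0.95 + €0.52 = €1.47

€1.47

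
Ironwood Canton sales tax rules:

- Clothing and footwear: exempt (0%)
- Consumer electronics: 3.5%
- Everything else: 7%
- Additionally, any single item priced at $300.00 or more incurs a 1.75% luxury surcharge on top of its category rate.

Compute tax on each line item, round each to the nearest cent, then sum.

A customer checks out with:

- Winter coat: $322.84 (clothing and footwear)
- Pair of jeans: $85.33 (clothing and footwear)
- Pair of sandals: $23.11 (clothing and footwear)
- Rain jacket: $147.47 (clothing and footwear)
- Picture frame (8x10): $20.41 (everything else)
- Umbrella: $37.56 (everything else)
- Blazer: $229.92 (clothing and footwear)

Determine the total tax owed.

Winter coat $322.84: clothing and footwear → 0% + 1.75% surcharge = 1.75% → $5.65
Pair of jeans $85.33: clothing and footwear → 0% → $0.00
Pair of sandals $23.11: clothing and footwear → 0% → $0.00
Rain jacket $147.47: clothing and footwear → 0% → $0.00
Picture frame (8x10) $20.41: everything else → 7% → $1.43
Umbrella $37.56: everything else → 7% → $2.63
Blazer $229.92: clothing and footwear → 0% → $0.00
Total tax = $5.65 + $1.43 + $2.63 = $9.71

$9.71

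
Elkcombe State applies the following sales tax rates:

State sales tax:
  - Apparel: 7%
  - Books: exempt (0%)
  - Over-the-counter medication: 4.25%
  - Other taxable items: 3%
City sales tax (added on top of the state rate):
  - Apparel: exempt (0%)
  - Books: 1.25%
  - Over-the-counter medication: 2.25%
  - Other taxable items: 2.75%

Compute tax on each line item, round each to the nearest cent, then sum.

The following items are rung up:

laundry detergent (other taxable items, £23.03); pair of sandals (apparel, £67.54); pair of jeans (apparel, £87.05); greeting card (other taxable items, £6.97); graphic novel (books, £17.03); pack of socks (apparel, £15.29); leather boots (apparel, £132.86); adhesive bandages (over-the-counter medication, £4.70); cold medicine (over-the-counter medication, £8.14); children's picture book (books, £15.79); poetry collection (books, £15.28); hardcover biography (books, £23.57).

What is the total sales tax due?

£24.64

Laundry detergent £23.03: other taxable items → 3% + 2.75% city = 5.75% → £1.32
Pair of sandals £67.54: apparel → 7% + 0% city = 7% → £4.73
Pair of jeans £87.05: apparel → 7% + 0% city = 7% → £6.09
Greeting card £6.97: other taxable items → 3% + 2.75% city = 5.75% → £0.40
Graphic novel £17.03: books → 0% + 1.25% city = 1.25% → £0.21
Pack of socks £15.29: apparel → 7% + 0% city = 7% → £1.07
Leather boots £132.86: apparel → 7% + 0% city = 7% → £9.30
Adhesive bandages £4.70: over-the-counter medication → 4.25% + 2.25% city = 6.5% → £0.31
Cold medicine £8.14: over-the-counter medication → 4.25% + 2.25% city = 6.5% → £0.53
Children's picture book £15.79: books → 0% + 1.25% city = 1.25% → £0.20
Poetry collection £15.28: books → 0% + 1.25% city = 1.25% → £0.19
Hardcover biography £23.57: books → 0% + 1.25% city = 1.25% → £0.29
Total tax = £1.32 + £4.73 + £6.09 + £0.40 + £0.21 + £1.07 + £9.30 + £0.31 + £0.53 + £0.20 + £0.19 + £0.29 = £24.64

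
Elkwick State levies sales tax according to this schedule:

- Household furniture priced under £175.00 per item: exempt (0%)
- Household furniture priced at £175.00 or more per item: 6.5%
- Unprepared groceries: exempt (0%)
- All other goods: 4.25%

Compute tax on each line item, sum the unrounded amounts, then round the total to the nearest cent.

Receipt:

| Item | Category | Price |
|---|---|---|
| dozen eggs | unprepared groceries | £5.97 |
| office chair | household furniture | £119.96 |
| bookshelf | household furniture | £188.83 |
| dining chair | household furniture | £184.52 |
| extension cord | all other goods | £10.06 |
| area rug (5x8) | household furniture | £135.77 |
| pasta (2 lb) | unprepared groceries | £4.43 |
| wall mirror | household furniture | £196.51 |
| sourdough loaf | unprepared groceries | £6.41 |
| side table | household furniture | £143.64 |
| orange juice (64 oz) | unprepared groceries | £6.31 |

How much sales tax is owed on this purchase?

£37.47

Dozen eggs £5.97: unprepared groceries → 0% → £0.00
Office chair £119.96: household furniture, under £175.00 → 0% → £0.00
Bookshelf £188.83: household furniture, £175.00 or more → 6.5% → £12.27395
Dining chair £184.52: household furniture, £175.00 or more → 6.5% → £11.9938
Extension cord £10.06: all other goods → 4.25% → £0.42755
Area rug (5x8) £135.77: household furniture, under £175.00 → 0% → £0.00
Pasta (2 lb) £4.43: unprepared groceries → 0% → £0.00
Wall mirror £196.51: household furniture, £175.00 or more → 6.5% → £12.77315
Sourdough loaf £6.41: unprepared groceries → 0% → £0.00
Side table £143.64: household furniture, under £175.00 → 0% → £0.00
Orange juice (64 oz) £6.31: unprepared groceries → 0% → £0.00
Unrounded tax sum = £37.46845 → £37.47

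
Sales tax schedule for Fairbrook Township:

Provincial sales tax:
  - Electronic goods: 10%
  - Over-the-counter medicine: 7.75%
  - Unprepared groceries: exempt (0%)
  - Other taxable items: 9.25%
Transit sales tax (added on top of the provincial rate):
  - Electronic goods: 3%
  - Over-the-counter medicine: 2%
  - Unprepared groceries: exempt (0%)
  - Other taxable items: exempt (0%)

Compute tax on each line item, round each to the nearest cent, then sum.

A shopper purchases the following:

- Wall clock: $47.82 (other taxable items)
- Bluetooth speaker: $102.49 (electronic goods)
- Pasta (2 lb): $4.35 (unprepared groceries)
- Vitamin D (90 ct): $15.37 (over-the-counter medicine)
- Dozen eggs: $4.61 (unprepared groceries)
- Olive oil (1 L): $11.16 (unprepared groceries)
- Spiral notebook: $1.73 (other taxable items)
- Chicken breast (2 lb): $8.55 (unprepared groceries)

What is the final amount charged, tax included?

$215.48

Wall clock $47.82: other taxable items → 9.25% + 0% transit = 9.25% → $4.42
Bluetooth speaker $102.49: electronic goods → 10% + 3% transit = 13% → $13.32
Pasta (2 lb) $4.35: unprepared groceries → 0% + 0% transit = 0% → $0.00
Vitamin D (90 ct) $15.37: over-the-counter medicine → 7.75% + 2% transit = 9.75% → $1.50
Dozen eggs $4.61: unprepared groceries → 0% + 0% transit = 0% → $0.00
Olive oil (1 L) $11.16: unprepared groceries → 0% + 0% transit = 0% → $0.00
Spiral notebook $1.73: other taxable items → 9.25% + 0% transit = 9.25% → $0.16
Chicken breast (2 lb) $8.55: unprepared groceries → 0% + 0% transit = 0% → $0.00
Subtotal = $196.08; tax = $19.40; total due = $215.48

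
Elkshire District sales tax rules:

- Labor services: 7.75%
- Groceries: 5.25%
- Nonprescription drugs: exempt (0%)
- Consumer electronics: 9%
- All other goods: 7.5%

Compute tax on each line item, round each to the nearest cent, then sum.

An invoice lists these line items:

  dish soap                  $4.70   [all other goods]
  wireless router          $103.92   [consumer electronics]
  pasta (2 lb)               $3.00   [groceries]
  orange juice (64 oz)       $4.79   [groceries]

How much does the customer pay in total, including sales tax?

$126.52

Dish soap $4.70: all other goods → 7.5% → $0.35
Wireless router $103.92: consumer electronics → 9% → $9.35
Pasta (2 lb) $3.00: groceries → 5.25% → $0.16
Orange juice (64 oz) $4.79: groceries → 5.25% → $0.25
Subtotal = $116.41; tax = $10.11; total due = $126.52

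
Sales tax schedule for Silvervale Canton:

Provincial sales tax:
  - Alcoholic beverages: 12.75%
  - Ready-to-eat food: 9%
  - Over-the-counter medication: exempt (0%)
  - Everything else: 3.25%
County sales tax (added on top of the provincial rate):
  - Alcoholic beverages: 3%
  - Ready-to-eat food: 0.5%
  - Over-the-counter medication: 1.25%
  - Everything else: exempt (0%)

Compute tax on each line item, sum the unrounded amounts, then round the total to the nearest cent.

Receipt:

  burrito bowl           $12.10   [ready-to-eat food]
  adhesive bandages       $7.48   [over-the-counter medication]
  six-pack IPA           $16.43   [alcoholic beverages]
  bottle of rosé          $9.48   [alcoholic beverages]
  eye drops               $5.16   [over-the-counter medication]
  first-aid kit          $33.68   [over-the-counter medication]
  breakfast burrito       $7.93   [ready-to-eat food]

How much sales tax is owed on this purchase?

Burrito bowl $12.10: ready-to-eat food → 9% + 0.5% county = 9.5% → $1.1495
Adhesive bandages $7.48: over-the-counter medication → 0% + 1.25% county = 1.25% → $0.0935
Six-pack IPA $16.43: alcoholic beverages → 12.75% + 3% county = 15.75% → $2.587725
Bottle of rosé $9.48: alcoholic beverages → 12.75% + 3% county = 15.75% → $1.4931
Eye drops $5.16: over-the-counter medication → 0% + 1.25% county = 1.25% → $0.0645
First-aid kit $33.68: over-the-counter medication → 0% + 1.25% county = 1.25% → $0.421
Breakfast burrito $7.93: ready-to-eat food → 9% + 0.5% county = 9.5% → $0.75335
Unrounded tax sum = $6.562675 → $6.56

$6.56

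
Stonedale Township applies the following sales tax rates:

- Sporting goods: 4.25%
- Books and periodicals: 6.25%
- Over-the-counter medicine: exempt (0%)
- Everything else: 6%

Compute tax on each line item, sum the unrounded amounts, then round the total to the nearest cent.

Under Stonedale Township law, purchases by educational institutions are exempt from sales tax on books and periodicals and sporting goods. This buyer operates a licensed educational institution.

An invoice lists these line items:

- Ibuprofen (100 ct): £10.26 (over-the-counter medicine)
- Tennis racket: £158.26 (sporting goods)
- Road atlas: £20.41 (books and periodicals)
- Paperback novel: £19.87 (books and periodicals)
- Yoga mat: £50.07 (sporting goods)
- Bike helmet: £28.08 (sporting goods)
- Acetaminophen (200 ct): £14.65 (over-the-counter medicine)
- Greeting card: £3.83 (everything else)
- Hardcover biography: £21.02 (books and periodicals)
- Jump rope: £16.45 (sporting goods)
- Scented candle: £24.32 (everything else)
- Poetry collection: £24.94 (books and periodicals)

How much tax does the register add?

Ibuprofen (100 ct) £10.26: over-the-counter medicine → 0% → £0.00
Tennis racket £158.26: sporting goods, buyer-exempt → 0% → £0.00
Road atlas £20.41: books and periodicals, buyer-exempt → 0% → £0.00
Paperback novel £19.87: books and periodicals, buyer-exempt → 0% → £0.00
Yoga mat £50.07: sporting goods, buyer-exempt → 0% → £0.00
Bike helmet £28.08: sporting goods, buyer-exempt → 0% → £0.00
Acetaminophen (200 ct) £14.65: over-the-counter medicine → 0% → £0.00
Greeting card £3.83: everything else → 6% → £0.2298
Hardcover biography £21.02: books and periodicals, buyer-exempt → 0% → £0.00
Jump rope £16.45: sporting goods, buyer-exempt → 0% → £0.00
Scented candle £24.32: everything else → 6% → £1.4592
Poetry collection £24.94: books and periodicals, buyer-exempt → 0% → £0.00
Unrounded tax sum = £1.689 → £1.69

£1.69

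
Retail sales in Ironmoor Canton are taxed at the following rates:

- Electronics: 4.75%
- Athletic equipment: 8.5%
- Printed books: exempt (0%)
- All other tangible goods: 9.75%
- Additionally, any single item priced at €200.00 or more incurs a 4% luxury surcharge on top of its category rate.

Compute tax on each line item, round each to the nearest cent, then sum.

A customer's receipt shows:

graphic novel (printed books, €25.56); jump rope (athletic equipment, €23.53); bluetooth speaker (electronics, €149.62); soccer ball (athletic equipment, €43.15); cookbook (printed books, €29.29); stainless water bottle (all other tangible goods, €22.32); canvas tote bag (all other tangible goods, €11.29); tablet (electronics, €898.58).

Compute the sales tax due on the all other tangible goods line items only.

€3.28

Stainless water bottle €22.32: all other tangible goods → 9.75% → €2.18
Canvas tote bag €11.29: all other tangible goods → 9.75% → €1.10
Tax on all other tangible goods = €2.18 + €1.10 = €3.28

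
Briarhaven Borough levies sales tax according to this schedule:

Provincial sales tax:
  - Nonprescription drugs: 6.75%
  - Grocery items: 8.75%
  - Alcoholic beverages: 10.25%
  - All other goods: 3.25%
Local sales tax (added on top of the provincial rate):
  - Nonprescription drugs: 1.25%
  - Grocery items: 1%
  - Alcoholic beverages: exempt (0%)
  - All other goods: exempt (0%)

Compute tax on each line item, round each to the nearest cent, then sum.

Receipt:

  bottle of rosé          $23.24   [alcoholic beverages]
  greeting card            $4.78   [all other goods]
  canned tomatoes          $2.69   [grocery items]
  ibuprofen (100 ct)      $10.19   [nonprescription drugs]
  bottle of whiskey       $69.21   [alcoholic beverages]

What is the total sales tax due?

$10.71

Bottle of rosé $23.24: alcoholic beverages → 10.25% + 0% local = 10.25% → $2.38
Greeting card $4.78: all other goods → 3.25% + 0% local = 3.25% → $0.16
Canned tomatoes $2.69: grocery items → 8.75% + 1% local = 9.75% → $0.26
Ibuprofen (100 ct) $10.19: nonprescription drugs → 6.75% + 1.25% local = 8% → $0.82
Bottle of whiskey $69.21: alcoholic beverages → 10.25% + 0% local = 10.25% → $7.09
Total tax = $2.38 + $0.16 + $0.26 + $0.82 + $7.09 = $10.71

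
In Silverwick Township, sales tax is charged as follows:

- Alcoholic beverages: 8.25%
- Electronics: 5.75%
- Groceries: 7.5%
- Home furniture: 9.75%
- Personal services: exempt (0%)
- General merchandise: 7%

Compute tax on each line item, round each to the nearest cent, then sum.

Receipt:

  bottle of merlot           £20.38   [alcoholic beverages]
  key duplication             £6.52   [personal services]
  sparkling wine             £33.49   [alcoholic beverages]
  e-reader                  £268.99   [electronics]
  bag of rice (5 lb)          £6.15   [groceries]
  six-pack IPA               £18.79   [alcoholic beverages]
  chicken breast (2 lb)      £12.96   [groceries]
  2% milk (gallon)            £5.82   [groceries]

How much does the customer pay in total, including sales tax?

Bottle of merlot £20.38: alcoholic beverages → 8.25% → £1.68
Key duplication £6.52: personal services → 0% → £0.00
Sparkling wine £33.49: alcoholic beverages → 8.25% → £2.76
E-reader £268.99: electronics → 5.75% → £15.47
Bag of rice (5 lb) £6.15: groceries → 7.5% → £0.46
Six-pack IPA £18.79: alcoholic beverages → 8.25% → £1.55
Chicken breast (2 lb) £12.96: groceries → 7.5% → £0.97
2% milk (gallon) £5.82: groceries → 7.5% → £0.44
Subtotal = £373.10; tax = £23.33; total due = £396.43

£396.43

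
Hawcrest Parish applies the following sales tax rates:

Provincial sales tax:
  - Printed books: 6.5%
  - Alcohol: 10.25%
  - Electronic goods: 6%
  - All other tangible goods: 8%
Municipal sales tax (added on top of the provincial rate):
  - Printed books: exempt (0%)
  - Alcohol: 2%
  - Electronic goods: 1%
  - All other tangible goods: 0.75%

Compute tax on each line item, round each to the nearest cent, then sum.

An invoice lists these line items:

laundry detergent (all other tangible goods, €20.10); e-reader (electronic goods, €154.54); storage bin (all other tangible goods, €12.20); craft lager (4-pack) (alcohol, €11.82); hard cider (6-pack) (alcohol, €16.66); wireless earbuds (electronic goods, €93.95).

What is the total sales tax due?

€23.72

Laundry detergent €20.10: all other tangible goods → 8% + 0.75% municipal = 8.75% → €1.76
E-reader €154.54: electronic goods → 6% + 1% municipal = 7% → €10.82
Storage bin €12.20: all other tangible goods → 8% + 0.75% municipal = 8.75% → €1.07
Craft lager (4-pack) €11.82: alcohol → 10.25% + 2% municipal = 12.25% → €1.45
Hard cider (6-pack) €16.66: alcohol → 10.25% + 2% municipal = 12.25% → €2.04
Wireless earbuds €93.95: electronic goods → 6% + 1% municipal = 7% → €6.58
Total tax = €1.76 + €10.82 + €1.07 + €1.45 + €2.04 + €6.58 = €23.72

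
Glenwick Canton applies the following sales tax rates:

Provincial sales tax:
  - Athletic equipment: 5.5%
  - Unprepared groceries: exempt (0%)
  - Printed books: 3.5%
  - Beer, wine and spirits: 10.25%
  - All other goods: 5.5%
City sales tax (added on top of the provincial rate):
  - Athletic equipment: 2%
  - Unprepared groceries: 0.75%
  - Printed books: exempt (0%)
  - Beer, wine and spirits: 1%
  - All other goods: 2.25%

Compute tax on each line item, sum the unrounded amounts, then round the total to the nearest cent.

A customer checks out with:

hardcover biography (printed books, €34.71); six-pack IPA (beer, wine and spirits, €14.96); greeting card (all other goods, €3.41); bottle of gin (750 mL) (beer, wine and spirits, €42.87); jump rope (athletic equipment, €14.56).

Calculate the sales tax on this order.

Hardcover biography €34.71: printed books → 3.5% + 0% city = 3.5% → €1.21485
Six-pack IPA €14.96: beer, wine and spirits → 10.25% + 1% city = 11.25% → €1.683
Greeting card €3.41: all other goods → 5.5% + 2.25% city = 7.75% → €0.264275
Bottle of gin (750 mL) €42.87: beer, wine and spirits → 10.25% + 1% city = 11.25% → €4.822875
Jump rope €14.56: athletic equipment → 5.5% + 2% city = 7.5% → €1.092
Unrounded tax sum = €9.077 → €9.08

€9.08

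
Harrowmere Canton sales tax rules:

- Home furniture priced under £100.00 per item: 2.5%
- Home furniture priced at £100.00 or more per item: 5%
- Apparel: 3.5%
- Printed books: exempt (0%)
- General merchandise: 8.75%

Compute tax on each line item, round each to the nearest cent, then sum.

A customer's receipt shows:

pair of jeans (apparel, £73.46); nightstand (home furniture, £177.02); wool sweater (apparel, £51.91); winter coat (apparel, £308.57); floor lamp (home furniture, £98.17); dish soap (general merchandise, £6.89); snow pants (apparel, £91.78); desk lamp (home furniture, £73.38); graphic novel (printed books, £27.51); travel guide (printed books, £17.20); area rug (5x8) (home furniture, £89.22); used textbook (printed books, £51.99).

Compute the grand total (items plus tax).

Pair of jeans £73.46: apparel → 3.5% → £2.57
Nightstand £177.02: home furniture, £100.00 or more → 5% → £8.85
Wool sweater £51.91: apparel → 3.5% → £1.82
Winter coat £308.57: apparel → 3.5% → £10.80
Floor lamp £98.17: home furniture, under £100.00 → 2.5% → £2.45
Dish soap £6.89: general merchandise → 8.75% → £0.60
Snow pants £91.78: apparel → 3.5% → £3.21
Desk lamp £73.38: home furniture, under £100.00 → 2.5% → £1.83
Graphic novel £27.51: printed books → 0% → £0.00
Travel guide £17.20: printed books → 0% → £0.00
Area rug (5x8) £89.22: home furniture, under £100.00 → 2.5% → £2.23
Used textbook £51.99: printed books → 0% → £0.00
Subtotal = £1067.10; tax = £34.36; total due = £1101.46

£1101.46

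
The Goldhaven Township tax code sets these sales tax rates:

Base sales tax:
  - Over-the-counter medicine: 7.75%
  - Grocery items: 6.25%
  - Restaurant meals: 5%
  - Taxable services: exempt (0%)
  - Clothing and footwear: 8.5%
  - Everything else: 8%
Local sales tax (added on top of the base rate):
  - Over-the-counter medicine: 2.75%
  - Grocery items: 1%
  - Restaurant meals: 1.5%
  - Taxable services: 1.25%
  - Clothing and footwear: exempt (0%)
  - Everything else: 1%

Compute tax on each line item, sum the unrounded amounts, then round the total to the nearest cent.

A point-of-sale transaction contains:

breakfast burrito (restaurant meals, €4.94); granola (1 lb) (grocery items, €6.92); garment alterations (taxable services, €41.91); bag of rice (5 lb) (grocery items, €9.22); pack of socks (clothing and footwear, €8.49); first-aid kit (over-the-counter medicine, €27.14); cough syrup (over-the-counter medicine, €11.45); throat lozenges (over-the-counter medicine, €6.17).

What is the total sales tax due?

Breakfast burrito €4.94: restaurant meals → 5% + 1.5% local = 6.5% → €0.3211
Granola (1 lb) €6.92: grocery items → 6.25% + 1% local = 7.25% → €0.5017
Garment alterations €41.91: taxable services → 0% + 1.25% local = 1.25% → €0.523875
Bag of rice (5 lb) €9.22: grocery items → 6.25% + 1% local = 7.25% → €0.66845
Pack of socks €8.49: clothing and footwear → 8.5% + 0% local = 8.5% → €0.72165
First-aid kit €27.14: over-the-counter medicine → 7.75% + 2.75% local = 10.5% → €2.8497
Cough syrup €11.45: over-the-counter medicine → 7.75% + 2.75% local = 10.5% → €1.20225
Throat lozenges €6.17: over-the-counter medicine → 7.75% + 2.75% local = 10.5% → €0.64785
Unrounded tax sum = €7.436575 → €7.44

€7.44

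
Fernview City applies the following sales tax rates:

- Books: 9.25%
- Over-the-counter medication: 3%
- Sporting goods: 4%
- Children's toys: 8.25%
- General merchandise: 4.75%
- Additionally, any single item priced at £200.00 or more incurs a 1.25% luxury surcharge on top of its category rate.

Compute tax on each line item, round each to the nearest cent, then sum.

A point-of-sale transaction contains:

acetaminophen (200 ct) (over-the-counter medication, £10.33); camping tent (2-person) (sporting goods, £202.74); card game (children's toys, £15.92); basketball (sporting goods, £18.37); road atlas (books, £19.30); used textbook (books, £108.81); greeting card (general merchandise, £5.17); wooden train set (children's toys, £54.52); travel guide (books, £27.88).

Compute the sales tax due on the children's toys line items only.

£5.81

Card game £15.92: children's toys → 8.25% → £1.31
Wooden train set £54.52: children's toys → 8.25% → £4.50
Tax on children's toys = £1.31 + £4.50 = £5.81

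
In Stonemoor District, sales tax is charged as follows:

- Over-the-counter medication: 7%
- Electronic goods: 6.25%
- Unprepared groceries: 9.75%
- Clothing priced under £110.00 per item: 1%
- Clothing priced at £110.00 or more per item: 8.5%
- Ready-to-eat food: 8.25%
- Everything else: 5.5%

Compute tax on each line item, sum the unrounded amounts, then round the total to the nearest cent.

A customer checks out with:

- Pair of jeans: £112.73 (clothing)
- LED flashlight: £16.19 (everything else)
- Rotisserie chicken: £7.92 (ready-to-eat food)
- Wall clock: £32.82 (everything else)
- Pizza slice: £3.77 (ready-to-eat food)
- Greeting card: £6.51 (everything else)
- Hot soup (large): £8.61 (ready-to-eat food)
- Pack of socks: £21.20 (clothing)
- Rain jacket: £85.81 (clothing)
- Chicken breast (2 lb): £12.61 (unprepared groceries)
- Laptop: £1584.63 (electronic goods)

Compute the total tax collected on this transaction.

£115.65

Pair of jeans £112.73: clothing, £110.00 or more → 8.5% → £9.58205
LED flashlight £16.19: everything else → 5.5% → £0.89045
Rotisserie chicken £7.92: ready-to-eat food → 8.25% → £0.6534
Wall clock £32.82: everything else → 5.5% → £1.8051
Pizza slice £3.77: ready-to-eat food → 8.25% → £0.311025
Greeting card £6.51: everything else → 5.5% → £0.35805
Hot soup (large) £8.61: ready-to-eat food → 8.25% → £0.710325
Pack of socks £21.20: clothing, under £110.00 → 1% → £0.212
Rain jacket £85.81: clothing, under £110.00 → 1% → £0.8581
Chicken breast (2 lb) £12.61: unprepared groceries → 9.75% → £1.229475
Laptop £1584.63: electronic goods → 6.25% → £99.039375
Unrounded tax sum = £115.64935 → £115.65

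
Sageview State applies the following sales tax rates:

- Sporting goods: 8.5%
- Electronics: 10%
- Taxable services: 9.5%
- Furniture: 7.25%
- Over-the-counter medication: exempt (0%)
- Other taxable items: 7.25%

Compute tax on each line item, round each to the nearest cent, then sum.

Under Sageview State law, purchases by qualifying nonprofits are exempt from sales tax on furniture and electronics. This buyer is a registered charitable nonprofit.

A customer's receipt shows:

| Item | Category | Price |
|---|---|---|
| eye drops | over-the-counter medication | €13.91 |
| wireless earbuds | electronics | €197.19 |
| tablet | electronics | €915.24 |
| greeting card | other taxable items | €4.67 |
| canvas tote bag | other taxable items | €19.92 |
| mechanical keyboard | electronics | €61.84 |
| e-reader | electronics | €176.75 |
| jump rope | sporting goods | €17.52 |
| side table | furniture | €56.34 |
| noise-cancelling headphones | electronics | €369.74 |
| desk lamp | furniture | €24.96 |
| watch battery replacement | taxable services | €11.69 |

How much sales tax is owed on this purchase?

€4.38

Eye drops €13.91: over-the-counter medication → 0% → €0.00
Wireless earbuds €197.19: electronics, buyer-exempt → 0% → €0.00
Tablet €915.24: electronics, buyer-exempt → 0% → €0.00
Greeting card €4.67: other taxable items → 7.25% → €0.34
Canvas tote bag €19.92: other taxable items → 7.25% → €1.44
Mechanical keyboard €61.84: electronics, buyer-exempt → 0% → €0.00
E-reader €176.75: electronics, buyer-exempt → 0% → €0.00
Jump rope €17.52: sporting goods → 8.5% → €1.49
Side table €56.34: furniture, buyer-exempt → 0% → €0.00
Noise-cancelling headphones €369.74: electronics, buyer-exempt → 0% → €0.00
Desk lamp €24.96: furniture, buyer-exempt → 0% → €0.00
Watch battery replacement €11.69: taxable services → 9.5% → €1.11
Total tax = €0.34 + €1.44 + €1.49 + €1.11 = €4.38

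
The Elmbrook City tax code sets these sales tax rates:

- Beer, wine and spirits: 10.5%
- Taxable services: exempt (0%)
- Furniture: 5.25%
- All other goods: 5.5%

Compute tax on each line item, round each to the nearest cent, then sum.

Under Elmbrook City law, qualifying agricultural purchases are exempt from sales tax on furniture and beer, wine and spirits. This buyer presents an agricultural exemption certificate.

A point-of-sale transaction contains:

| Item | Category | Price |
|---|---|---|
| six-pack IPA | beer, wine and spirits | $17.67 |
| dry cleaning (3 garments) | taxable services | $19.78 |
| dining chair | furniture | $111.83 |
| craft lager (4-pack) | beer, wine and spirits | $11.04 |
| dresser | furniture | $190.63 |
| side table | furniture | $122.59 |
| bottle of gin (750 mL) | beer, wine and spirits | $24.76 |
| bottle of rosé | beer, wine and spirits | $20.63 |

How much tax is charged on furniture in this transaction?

Dining chair $111.83: furniture, buyer-exempt → 0% → $0.00
Dresser $190.63: furniture, buyer-exempt → 0% → $0.00
Side table $122.59: furniture, buyer-exempt → 0% → $0.00
Tax on furniture = $0.00 + $0.00 + $0.00 = $0.00

$0.00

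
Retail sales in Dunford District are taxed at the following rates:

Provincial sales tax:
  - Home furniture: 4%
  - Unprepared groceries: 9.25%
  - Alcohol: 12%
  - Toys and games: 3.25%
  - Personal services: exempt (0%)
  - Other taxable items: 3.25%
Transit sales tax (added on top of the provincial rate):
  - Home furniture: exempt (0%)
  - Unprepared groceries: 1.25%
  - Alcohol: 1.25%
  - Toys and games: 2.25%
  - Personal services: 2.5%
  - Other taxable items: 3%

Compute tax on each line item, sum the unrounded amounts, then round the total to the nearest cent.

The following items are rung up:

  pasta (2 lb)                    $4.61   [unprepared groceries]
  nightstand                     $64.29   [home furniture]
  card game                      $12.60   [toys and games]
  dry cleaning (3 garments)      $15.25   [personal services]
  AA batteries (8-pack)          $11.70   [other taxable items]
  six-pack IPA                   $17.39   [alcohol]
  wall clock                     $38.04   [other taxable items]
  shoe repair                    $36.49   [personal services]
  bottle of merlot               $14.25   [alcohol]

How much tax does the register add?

$12.34

Pasta (2 lb) $4.61: unprepared groceries → 9.25% + 1.25% transit = 10.5% → $0.48405
Nightstand $64.29: home furniture → 4% + 0% transit = 4% → $2.5716
Card game $12.60: toys and games → 3.25% + 2.25% transit = 5.5% → $0.693
Dry cleaning (3 garments) $15.25: personal services → 0% + 2.5% transit = 2.5% → $0.38125
AA batteries (8-pack) $11.70: other taxable items → 3.25% + 3% transit = 6.25% → $0.73125
Six-pack IPA $17.39: alcohol → 12% + 1.25% transit = 13.25% → $2.304175
Wall clock $38.04: other taxable items → 3.25% + 3% transit = 6.25% → $2.3775
Shoe repair $36.49: personal services → 0% + 2.5% transit = 2.5% → $0.91225
Bottle of merlot $14.25: alcohol → 12% + 1.25% transit = 13.25% → $1.888125
Unrounded tax sum = $12.3432 → $12.34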